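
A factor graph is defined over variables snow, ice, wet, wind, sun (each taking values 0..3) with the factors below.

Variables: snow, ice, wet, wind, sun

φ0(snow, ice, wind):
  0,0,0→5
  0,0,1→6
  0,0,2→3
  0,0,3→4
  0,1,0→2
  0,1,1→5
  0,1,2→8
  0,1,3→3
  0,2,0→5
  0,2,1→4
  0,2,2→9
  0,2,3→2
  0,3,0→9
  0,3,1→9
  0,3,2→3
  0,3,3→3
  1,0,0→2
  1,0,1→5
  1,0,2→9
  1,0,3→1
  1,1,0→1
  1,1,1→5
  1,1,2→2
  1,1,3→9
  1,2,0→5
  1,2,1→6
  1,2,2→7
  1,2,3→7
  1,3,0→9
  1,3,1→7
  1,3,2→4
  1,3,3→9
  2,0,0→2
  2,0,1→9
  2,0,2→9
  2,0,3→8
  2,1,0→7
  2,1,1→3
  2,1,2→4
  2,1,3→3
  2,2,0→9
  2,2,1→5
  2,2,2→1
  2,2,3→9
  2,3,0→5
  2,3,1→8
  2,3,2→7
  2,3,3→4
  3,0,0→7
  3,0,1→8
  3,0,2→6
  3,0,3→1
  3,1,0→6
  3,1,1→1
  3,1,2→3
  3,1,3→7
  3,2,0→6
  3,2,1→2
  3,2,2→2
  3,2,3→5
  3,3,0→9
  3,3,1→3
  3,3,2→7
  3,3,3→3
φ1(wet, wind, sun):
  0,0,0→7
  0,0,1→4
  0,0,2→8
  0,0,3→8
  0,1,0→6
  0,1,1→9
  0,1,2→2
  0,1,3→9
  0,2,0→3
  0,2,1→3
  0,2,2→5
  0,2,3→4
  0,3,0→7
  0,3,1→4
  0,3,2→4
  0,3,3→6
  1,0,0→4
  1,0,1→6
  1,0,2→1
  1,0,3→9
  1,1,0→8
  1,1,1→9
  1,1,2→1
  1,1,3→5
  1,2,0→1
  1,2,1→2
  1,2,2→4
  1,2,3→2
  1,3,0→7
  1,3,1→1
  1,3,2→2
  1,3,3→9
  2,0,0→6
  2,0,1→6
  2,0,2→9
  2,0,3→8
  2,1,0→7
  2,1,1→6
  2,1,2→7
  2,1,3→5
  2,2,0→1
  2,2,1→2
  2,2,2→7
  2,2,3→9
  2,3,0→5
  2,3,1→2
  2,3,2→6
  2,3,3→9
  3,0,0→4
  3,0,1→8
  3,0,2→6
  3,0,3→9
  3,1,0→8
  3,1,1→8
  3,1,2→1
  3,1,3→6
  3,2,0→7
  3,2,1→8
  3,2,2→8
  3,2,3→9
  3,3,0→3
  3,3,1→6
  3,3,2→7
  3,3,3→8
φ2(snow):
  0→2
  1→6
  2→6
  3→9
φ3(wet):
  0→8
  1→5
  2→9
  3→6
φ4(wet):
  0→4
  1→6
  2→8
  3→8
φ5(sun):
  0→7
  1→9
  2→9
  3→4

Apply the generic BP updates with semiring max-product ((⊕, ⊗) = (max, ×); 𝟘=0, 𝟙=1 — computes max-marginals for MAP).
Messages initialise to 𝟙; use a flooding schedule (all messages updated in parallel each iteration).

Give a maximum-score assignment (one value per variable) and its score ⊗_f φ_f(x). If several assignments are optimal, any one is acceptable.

init: all messages = 𝟙 over 4 values
r1 m[φ0→snow] = [9, 9, 9, 9]
r1 m[φ0→ice] = [9, 9, 9, 9]
r1 m[φ0→wind] = [9, 9, 9, 9]
r1 m[φ1→wet] = [9, 9, 9, 9]
r1 m[φ1→wind] = [9, 9, 9, 9]
r1 m[φ1→sun] = [8, 9, 9, 9]
r1 m[φ2→snow] = [2, 6, 6, 9]
r1 m[φ3→wet] = [8, 5, 9, 6]
r1 m[φ4→wet] = [4, 6, 8, 8]
r1 m[φ5→sun] = [7, 9, 9, 4]
r1 m[snow→φ0] = [1, 1, 1, 1]
r1 m[snow→φ2] = [1, 1, 1, 1]
r1 m[ice→φ0] = [1, 1, 1, 1]
r1 m[wet→φ1] = [1, 1, 1, 1]
r1 m[wet→φ3] = [1, 1, 1, 1]
r1 m[wet→φ4] = [1, 1, 1, 1]
r1 m[wind→φ0] = [1, 1, 1, 1]
r1 m[wind→φ1] = [1, 1, 1, 1]
r1 m[sun→φ1] = [1, 1, 1, 1]
r1 m[sun→φ5] = [1, 1, 1, 1]
r2 m[φ0→snow] = [9, 9, 9, 9]
r2 m[φ0→ice] = [9, 9, 9, 9]
r2 m[φ0→wind] = [9, 9, 9, 9]
r2 m[φ1→wet] = [9, 9, 9, 9]
r2 m[φ1→wind] = [9, 9, 9, 9]
r2 m[φ1→sun] = [8, 9, 9, 9]
r2 m[φ2→snow] = [2, 6, 6, 9]
r2 m[φ3→wet] = [8, 5, 9, 6]
r2 m[φ4→wet] = [4, 6, 8, 8]
r2 m[φ5→sun] = [7, 9, 9, 4]
r2 m[snow→φ0] = [2, 6, 6, 9]
r2 m[snow→φ2] = [9, 9, 9, 9]
r2 m[ice→φ0] = [1, 1, 1, 1]
r2 m[wet→φ1] = [32, 30, 72, 48]
r2 m[wet→φ3] = [36, 54, 72, 72]
r2 m[wet→φ4] = [72, 45, 81, 54]
r2 m[wind→φ0] = [9, 9, 9, 9]
r2 m[wind→φ1] = [9, 9, 9, 9]
r2 m[sun→φ1] = [7, 9, 9, 4]
r2 m[sun→φ5] = [8, 9, 9, 9]
r3 m[φ0→snow] = [81, 81, 81, 81]
r3 m[φ0→ice] = [648, 567, 486, 729]
r3 m[φ0→wind] = [81, 72, 63, 63]
r3 m[φ1→wet] = [729, 729, 729, 648]
r3 m[φ1→wind] = [5832, 4536, 4536, 3888]
r3 m[φ1→sun] = [4536, 3888, 5832, 5832]
r3 m[φ2→snow] = [2, 6, 6, 9]
r3 m[φ3→wet] = [8, 5, 9, 6]
r3 m[φ4→wet] = [4, 6, 8, 8]
r3 m[φ5→sun] = [7, 9, 9, 4]
r3 m[snow→φ0] = [2, 6, 6, 9]
r3 m[snow→φ2] = [9, 9, 9, 9]
r3 m[ice→φ0] = [1, 1, 1, 1]
r3 m[wet→φ1] = [32, 30, 72, 48]
r3 m[wet→φ3] = [36, 54, 72, 72]
r3 m[wet→φ4] = [72, 45, 81, 54]
r3 m[wind→φ0] = [9, 9, 9, 9]
r3 m[wind→φ1] = [9, 9, 9, 9]
r3 m[sun→φ1] = [7, 9, 9, 4]
r3 m[sun→φ5] = [8, 9, 9, 9]
r4 m[φ0→snow] = [81, 81, 81, 81]
r4 m[φ0→ice] = [648, 567, 486, 729]
r4 m[φ0→wind] = [81, 72, 63, 63]
r4 m[φ1→wet] = [729, 729, 729, 648]
r4 m[φ1→wind] = [5832, 4536, 4536, 3888]
r4 m[φ1→sun] = [4536, 3888, 5832, 5832]
r4 m[φ2→snow] = [2, 6, 6, 9]
r4 m[φ3→wet] = [8, 5, 9, 6]
r4 m[φ4→wet] = [4, 6, 8, 8]
r4 m[φ5→sun] = [7, 9, 9, 4]
r4 m[snow→φ0] = [2, 6, 6, 9]
r4 m[snow→φ2] = [81, 81, 81, 81]
r4 m[ice→φ0] = [1, 1, 1, 1]
r4 m[wet→φ1] = [32, 30, 72, 48]
r4 m[wet→φ3] = [2916, 4374, 5832, 5184]
r4 m[wet→φ4] = [5832, 3645, 6561, 3888]
r4 m[wind→φ0] = [5832, 4536, 4536, 3888]
r4 m[wind→φ1] = [81, 72, 63, 63]
r4 m[sun→φ1] = [7, 9, 9, 4]
r4 m[sun→φ5] = [4536, 3888, 5832, 5832]
r5 m[φ0→snow] = [52488, 52488, 52488, 52488]
r5 m[φ0→ice] = [367416, 314928, 314928, 472392]
r5 m[φ0→wind] = [81, 72, 63, 63]
r5 m[φ1→wet] = [5832, 5832, 6561, 5832]
r5 m[φ1→wind] = [5832, 4536, 4536, 3888]
r5 m[φ1→sun] = [36288, 34992, 52488, 46656]
r5 m[φ2→snow] = [2, 6, 6, 9]
r5 m[φ3→wet] = [8, 5, 9, 6]
r5 m[φ4→wet] = [4, 6, 8, 8]
r5 m[φ5→sun] = [7, 9, 9, 4]
r5 m[snow→φ0] = [2, 6, 6, 9]
r5 m[snow→φ2] = [81, 81, 81, 81]
r5 m[ice→φ0] = [1, 1, 1, 1]
r5 m[wet→φ1] = [32, 30, 72, 48]
r5 m[wet→φ3] = [2916, 4374, 5832, 5184]
r5 m[wet→φ4] = [5832, 3645, 6561, 3888]
r5 m[wind→φ0] = [5832, 4536, 4536, 3888]
r5 m[wind→φ1] = [81, 72, 63, 63]
r5 m[sun→φ1] = [7, 9, 9, 4]
r5 m[sun→φ5] = [4536, 3888, 5832, 5832]
r6 m[φ0→snow] = [52488, 52488, 52488, 52488]
r6 m[φ0→ice] = [367416, 314928, 314928, 472392]
r6 m[φ0→wind] = [81, 72, 63, 63]
r6 m[φ1→wet] = [5832, 5832, 6561, 5832]
r6 m[φ1→wind] = [5832, 4536, 4536, 3888]
r6 m[φ1→sun] = [36288, 34992, 52488, 46656]
r6 m[φ2→snow] = [2, 6, 6, 9]
r6 m[φ3→wet] = [8, 5, 9, 6]
r6 m[φ4→wet] = [4, 6, 8, 8]
r6 m[φ5→sun] = [7, 9, 9, 4]
r6 m[snow→φ0] = [2, 6, 6, 9]
r6 m[snow→φ2] = [52488, 52488, 52488, 52488]
r6 m[ice→φ0] = [1, 1, 1, 1]
r6 m[wet→φ1] = [32, 30, 72, 48]
r6 m[wet→φ3] = [23328, 34992, 52488, 46656]
r6 m[wet→φ4] = [46656, 29160, 59049, 34992]
r6 m[wind→φ0] = [5832, 4536, 4536, 3888]
r6 m[wind→φ1] = [81, 72, 63, 63]
r6 m[sun→φ1] = [7, 9, 9, 4]
r6 m[sun→φ5] = [36288, 34992, 52488, 46656]
r7 m[φ0→snow] = [52488, 52488, 52488, 52488]
r7 m[φ0→ice] = [367416, 314928, 314928, 472392]
r7 m[φ0→wind] = [81, 72, 63, 63]
r7 m[φ1→wet] = [5832, 5832, 6561, 5832]
r7 m[φ1→wind] = [5832, 4536, 4536, 3888]
r7 m[φ1→sun] = [36288, 34992, 52488, 46656]
r7 m[φ2→snow] = [2, 6, 6, 9]
r7 m[φ3→wet] = [8, 5, 9, 6]
r7 m[φ4→wet] = [4, 6, 8, 8]
r7 m[φ5→sun] = [7, 9, 9, 4]
r7 m[snow→φ0] = [2, 6, 6, 9]
r7 m[snow→φ2] = [52488, 52488, 52488, 52488]
r7 m[ice→φ0] = [1, 1, 1, 1]
r7 m[wet→φ1] = [32, 30, 72, 48]
r7 m[wet→φ3] = [23328, 34992, 52488, 46656]
r7 m[wet→φ4] = [46656, 29160, 59049, 34992]
r7 m[wind→φ0] = [5832, 4536, 4536, 3888]
r7 m[wind→φ1] = [81, 72, 63, 63]
r7 m[sun→φ1] = [7, 9, 9, 4]
r7 m[sun→φ5] = [36288, 34992, 52488, 46656]
fixed point reached at round 7
traceback from snow: (snow=3, ice=3, wet=2, wind=0, sun=2), score=472392

assignment: (snow=3, ice=3, wet=2, wind=0, sun=2); score = 472392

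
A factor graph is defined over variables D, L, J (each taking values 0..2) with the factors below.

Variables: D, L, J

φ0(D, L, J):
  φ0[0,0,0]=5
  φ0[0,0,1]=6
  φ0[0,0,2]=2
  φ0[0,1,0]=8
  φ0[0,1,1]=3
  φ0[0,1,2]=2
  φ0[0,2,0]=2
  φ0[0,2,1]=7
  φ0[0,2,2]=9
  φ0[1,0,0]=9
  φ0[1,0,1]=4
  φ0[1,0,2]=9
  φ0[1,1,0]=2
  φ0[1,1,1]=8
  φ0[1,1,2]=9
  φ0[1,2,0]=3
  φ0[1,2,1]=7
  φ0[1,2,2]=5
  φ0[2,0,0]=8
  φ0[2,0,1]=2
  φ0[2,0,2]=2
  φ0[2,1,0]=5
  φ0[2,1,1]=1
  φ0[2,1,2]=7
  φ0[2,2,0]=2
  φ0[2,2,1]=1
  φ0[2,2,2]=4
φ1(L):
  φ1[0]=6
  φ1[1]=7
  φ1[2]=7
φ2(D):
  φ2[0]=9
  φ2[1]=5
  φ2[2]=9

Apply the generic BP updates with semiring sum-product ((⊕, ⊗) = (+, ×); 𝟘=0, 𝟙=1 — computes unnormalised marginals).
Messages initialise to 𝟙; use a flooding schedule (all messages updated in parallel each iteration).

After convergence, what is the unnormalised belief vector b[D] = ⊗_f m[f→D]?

init: all messages = 𝟙 over 3 values
r1 m[φ0→D] = [44, 56, 32]
r1 m[φ0→L] = [47, 45, 40]
r1 m[φ0→J] = [44, 39, 49]
r1 m[φ1→L] = [6, 7, 7]
r1 m[φ2→D] = [9, 5, 9]
r1 m[D→φ0] = [1, 1, 1]
r1 m[D→φ2] = [1, 1, 1]
r1 m[L→φ0] = [1, 1, 1]
r1 m[L→φ1] = [1, 1, 1]
r1 m[J→φ0] = [1, 1, 1]
r2 m[φ0→D] = [44, 56, 32]
r2 m[φ0→L] = [47, 45, 40]
r2 m[φ0→J] = [44, 39, 49]
r2 m[φ1→L] = [6, 7, 7]
r2 m[φ2→D] = [9, 5, 9]
r2 m[D→φ0] = [9, 5, 9]
r2 m[D→φ2] = [44, 56, 32]
r2 m[L→φ0] = [6, 7, 7]
r2 m[L→φ1] = [47, 45, 40]
r2 m[J→φ0] = [1, 1, 1]
r3 m[φ0→D] = [295, 370, 212]
r3 m[φ0→L] = [335, 329, 300]
r3 m[φ0→J] = [2218, 1833, 2362]
r3 m[φ1→L] = [6, 7, 7]
r3 m[φ2→D] = [9, 5, 9]
r3 m[D→φ0] = [9, 5, 9]
r3 m[D→φ2] = [44, 56, 32]
r3 m[L→φ0] = [6, 7, 7]
r3 m[L→φ1] = [47, 45, 40]
r3 m[J→φ0] = [1, 1, 1]
r4 m[φ0→D] = [295, 370, 212]
r4 m[φ0→L] = [335, 329, 300]
r4 m[φ0→J] = [2218, 1833, 2362]
r4 m[φ1→L] = [6, 7, 7]
r4 m[φ2→D] = [9, 5, 9]
r4 m[D→φ0] = [9, 5, 9]
r4 m[D→φ2] = [295, 370, 212]
r4 m[L→φ0] = [6, 7, 7]
r4 m[L→φ1] = [335, 329, 300]
r4 m[J→φ0] = [1, 1, 1]
r5 m[φ0→D] = [295, 370, 212]
r5 m[φ0→L] = [335, 329, 300]
r5 m[φ0→J] = [2218, 1833, 2362]
r5 m[φ1→L] = [6, 7, 7]
r5 m[φ2→D] = [9, 5, 9]
r5 m[D→φ0] = [9, 5, 9]
r5 m[D→φ2] = [295, 370, 212]
r5 m[L→φ0] = [6, 7, 7]
r5 m[L→φ1] = [335, 329, 300]
r5 m[J→φ0] = [1, 1, 1]
fixed point reached at round 5
b[D] = ⊗ incoming = [2655, 1850, 1908]

b[D] = [2655, 1850, 1908]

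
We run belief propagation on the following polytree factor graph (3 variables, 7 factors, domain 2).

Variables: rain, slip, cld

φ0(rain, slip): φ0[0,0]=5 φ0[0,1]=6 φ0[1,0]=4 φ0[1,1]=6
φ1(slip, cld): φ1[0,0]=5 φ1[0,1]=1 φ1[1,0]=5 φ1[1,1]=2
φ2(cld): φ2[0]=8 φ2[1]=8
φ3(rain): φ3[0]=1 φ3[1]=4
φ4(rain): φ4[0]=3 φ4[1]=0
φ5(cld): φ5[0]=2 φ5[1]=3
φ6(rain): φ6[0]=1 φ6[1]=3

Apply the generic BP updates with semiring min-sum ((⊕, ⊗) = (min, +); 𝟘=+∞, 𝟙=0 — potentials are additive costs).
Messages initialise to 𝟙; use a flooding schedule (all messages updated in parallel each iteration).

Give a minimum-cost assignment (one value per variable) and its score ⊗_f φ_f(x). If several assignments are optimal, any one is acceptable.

assignment: (rain=0, slip=0, cld=1); score = 22

init: all messages = 𝟙 over 2 values
r1 m[φ0→rain] = [5, 4]
r1 m[φ0→slip] = [4, 6]
r1 m[φ1→slip] = [1, 2]
r1 m[φ1→cld] = [5, 1]
r1 m[φ2→cld] = [8, 8]
r1 m[φ3→rain] = [1, 4]
r1 m[φ4→rain] = [3, 0]
r1 m[φ5→cld] = [2, 3]
r1 m[φ6→rain] = [1, 3]
r1 m[rain→φ0] = [0, 0]
r1 m[rain→φ3] = [0, 0]
r1 m[rain→φ4] = [0, 0]
r1 m[rain→φ6] = [0, 0]
r1 m[slip→φ0] = [0, 0]
r1 m[slip→φ1] = [0, 0]
r1 m[cld→φ1] = [0, 0]
r1 m[cld→φ2] = [0, 0]
r1 m[cld→φ5] = [0, 0]
r2 m[φ0→rain] = [5, 4]
r2 m[φ0→slip] = [4, 6]
r2 m[φ1→slip] = [1, 2]
r2 m[φ1→cld] = [5, 1]
r2 m[φ2→cld] = [8, 8]
r2 m[φ3→rain] = [1, 4]
r2 m[φ4→rain] = [3, 0]
r2 m[φ5→cld] = [2, 3]
r2 m[φ6→rain] = [1, 3]
r2 m[rain→φ0] = [5, 7]
r2 m[rain→φ3] = [9, 7]
r2 m[rain→φ4] = [7, 11]
r2 m[rain→φ6] = [9, 8]
r2 m[slip→φ0] = [1, 2]
r2 m[slip→φ1] = [4, 6]
r2 m[cld→φ1] = [10, 11]
r2 m[cld→φ2] = [7, 4]
r2 m[cld→φ5] = [13, 9]
r3 m[φ0→rain] = [6, 5]
r3 m[φ0→slip] = [10, 11]
r3 m[φ1→slip] = [12, 13]
r3 m[φ1→cld] = [9, 5]
r3 m[φ2→cld] = [8, 8]
r3 m[φ3→rain] = [1, 4]
r3 m[φ4→rain] = [3, 0]
r3 m[φ5→cld] = [2, 3]
r3 m[φ6→rain] = [1, 3]
r3 m[rain→φ0] = [5, 7]
r3 m[rain→φ3] = [9, 7]
r3 m[rain→φ4] = [7, 11]
r3 m[rain→φ6] = [9, 8]
r3 m[slip→φ0] = [1, 2]
r3 m[slip→φ1] = [4, 6]
r3 m[cld→φ1] = [10, 11]
r3 m[cld→φ2] = [7, 4]
r3 m[cld→φ5] = [13, 9]
r4 m[φ0→rain] = [6, 5]
r4 m[φ0→slip] = [10, 11]
r4 m[φ1→slip] = [12, 13]
r4 m[φ1→cld] = [9, 5]
r4 m[φ2→cld] = [8, 8]
r4 m[φ3→rain] = [1, 4]
r4 m[φ4→rain] = [3, 0]
r4 m[φ5→cld] = [2, 3]
r4 m[φ6→rain] = [1, 3]
r4 m[rain→φ0] = [5, 7]
r4 m[rain→φ3] = [10, 8]
r4 m[rain→φ4] = [8, 12]
r4 m[rain→φ6] = [10, 9]
r4 m[slip→φ0] = [12, 13]
r4 m[slip→φ1] = [10, 11]
r4 m[cld→φ1] = [10, 11]
r4 m[cld→φ2] = [11, 8]
r4 m[cld→φ5] = [17, 13]
r5 m[φ0→rain] = [17, 16]
r5 m[φ0→slip] = [10, 11]
r5 m[φ1→slip] = [12, 13]
r5 m[φ1→cld] = [15, 11]
r5 m[φ2→cld] = [8, 8]
r5 m[φ3→rain] = [1, 4]
r5 m[φ4→rain] = [3, 0]
r5 m[φ5→cld] = [2, 3]
r5 m[φ6→rain] = [1, 3]
r5 m[rain→φ0] = [5, 7]
r5 m[rain→φ3] = [10, 8]
r5 m[rain→φ4] = [8, 12]
r5 m[rain→φ6] = [10, 9]
r5 m[slip→φ0] = [12, 13]
r5 m[slip→φ1] = [10, 11]
r5 m[cld→φ1] = [10, 11]
r5 m[cld→φ2] = [11, 8]
r5 m[cld→φ5] = [17, 13]
r6 m[φ0→rain] = [17, 16]
r6 m[φ0→slip] = [10, 11]
r6 m[φ1→slip] = [12, 13]
r6 m[φ1→cld] = [15, 11]
r6 m[φ2→cld] = [8, 8]
r6 m[φ3→rain] = [1, 4]
r6 m[φ4→rain] = [3, 0]
r6 m[φ5→cld] = [2, 3]
r6 m[φ6→rain] = [1, 3]
r6 m[rain→φ0] = [5, 7]
r6 m[rain→φ3] = [21, 19]
r6 m[rain→φ4] = [19, 23]
r6 m[rain→φ6] = [21, 20]
r6 m[slip→φ0] = [12, 13]
r6 m[slip→φ1] = [10, 11]
r6 m[cld→φ1] = [10, 11]
r6 m[cld→φ2] = [17, 14]
r6 m[cld→φ5] = [23, 19]
r7 m[φ0→rain] = [17, 16]
r7 m[φ0→slip] = [10, 11]
r7 m[φ1→slip] = [12, 13]
r7 m[φ1→cld] = [15, 11]
r7 m[φ2→cld] = [8, 8]
r7 m[φ3→rain] = [1, 4]
r7 m[φ4→rain] = [3, 0]
r7 m[φ5→cld] = [2, 3]
r7 m[φ6→rain] = [1, 3]
r7 m[rain→φ0] = [5, 7]
r7 m[rain→φ3] = [21, 19]
r7 m[rain→φ4] = [19, 23]
r7 m[rain→φ6] = [21, 20]
r7 m[slip→φ0] = [12, 13]
r7 m[slip→φ1] = [10, 11]
r7 m[cld→φ1] = [10, 11]
r7 m[cld→φ2] = [17, 14]
r7 m[cld→φ5] = [23, 19]
fixed point reached at round 7
traceback from rain: (rain=0, slip=0, cld=1), score=22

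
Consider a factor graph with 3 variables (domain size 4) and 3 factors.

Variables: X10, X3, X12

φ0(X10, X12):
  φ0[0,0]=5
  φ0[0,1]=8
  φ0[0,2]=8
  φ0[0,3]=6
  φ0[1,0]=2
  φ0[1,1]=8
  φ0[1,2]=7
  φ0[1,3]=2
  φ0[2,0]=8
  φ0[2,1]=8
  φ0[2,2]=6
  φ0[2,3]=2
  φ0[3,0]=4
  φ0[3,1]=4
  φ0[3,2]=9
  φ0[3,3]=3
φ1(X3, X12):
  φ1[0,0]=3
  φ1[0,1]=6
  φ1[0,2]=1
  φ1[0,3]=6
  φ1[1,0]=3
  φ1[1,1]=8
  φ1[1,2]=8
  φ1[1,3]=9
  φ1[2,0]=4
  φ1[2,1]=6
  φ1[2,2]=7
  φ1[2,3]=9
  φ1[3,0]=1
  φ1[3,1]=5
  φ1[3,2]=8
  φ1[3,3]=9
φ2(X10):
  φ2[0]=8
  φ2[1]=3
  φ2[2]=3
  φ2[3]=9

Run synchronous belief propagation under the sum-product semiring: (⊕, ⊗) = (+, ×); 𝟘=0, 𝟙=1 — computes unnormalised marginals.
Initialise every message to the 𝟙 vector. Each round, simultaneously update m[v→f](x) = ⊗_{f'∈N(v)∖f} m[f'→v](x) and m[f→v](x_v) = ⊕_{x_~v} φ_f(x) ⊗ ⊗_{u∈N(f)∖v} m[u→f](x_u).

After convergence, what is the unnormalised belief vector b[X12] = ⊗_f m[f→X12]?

init: all messages = 𝟙 over 4 values
r1 m[φ0→X10] = [27, 19, 24, 20]
r1 m[φ0→X12] = [19, 28, 30, 13]
r1 m[φ1→X3] = [16, 28, 26, 23]
r1 m[φ1→X12] = [11, 25, 24, 33]
r1 m[φ2→X10] = [8, 3, 3, 9]
r1 m[X10→φ0] = [1, 1, 1, 1]
r1 m[X10→φ2] = [1, 1, 1, 1]
r1 m[X3→φ1] = [1, 1, 1, 1]
r1 m[X12→φ0] = [1, 1, 1, 1]
r1 m[X12→φ1] = [1, 1, 1, 1]
r2 m[φ0→X10] = [27, 19, 24, 20]
r2 m[φ0→X12] = [19, 28, 30, 13]
r2 m[φ1→X3] = [16, 28, 26, 23]
r2 m[φ1→X12] = [11, 25, 24, 33]
r2 m[φ2→X10] = [8, 3, 3, 9]
r2 m[X10→φ0] = [8, 3, 3, 9]
r2 m[X10→φ2] = [27, 19, 24, 20]
r2 m[X3→φ1] = [1, 1, 1, 1]
r2 m[X12→φ0] = [11, 25, 24, 33]
r2 m[X12→φ1] = [19, 28, 30, 13]
r3 m[φ0→X10] = [645, 456, 498, 459]
r3 m[φ0→X12] = [106, 148, 184, 87]
r3 m[φ1→X3] = [333, 638, 571, 516]
r3 m[φ1→X12] = [11, 25, 24, 33]
r3 m[φ2→X10] = [8, 3, 3, 9]
r3 m[X10→φ0] = [8, 3, 3, 9]
r3 m[X10→φ2] = [27, 19, 24, 20]
r3 m[X3→φ1] = [1, 1, 1, 1]
r3 m[X12→φ0] = [11, 25, 24, 33]
r3 m[X12→φ1] = [19, 28, 30, 13]
r4 m[φ0→X10] = [645, 456, 498, 459]
r4 m[φ0→X12] = [106, 148, 184, 87]
r4 m[φ1→X3] = [333, 638, 571, 516]
r4 m[φ1→X12] = [11, 25, 24, 33]
r4 m[φ2→X10] = [8, 3, 3, 9]
r4 m[X10→φ0] = [8, 3, 3, 9]
r4 m[X10→φ2] = [645, 456, 498, 459]
r4 m[X3→φ1] = [1, 1, 1, 1]
r4 m[X12→φ0] = [11, 25, 24, 33]
r4 m[X12→φ1] = [106, 148, 184, 87]
r5 m[φ0→X10] = [645, 456, 498, 459]
r5 m[φ0→X12] = [106, 148, 184, 87]
r5 m[φ1→X3] = [1912, 3757, 3383, 3101]
r5 m[φ1→X12] = [11, 25, 24, 33]
r5 m[φ2→X10] = [8, 3, 3, 9]
r5 m[X10→φ0] = [8, 3, 3, 9]
r5 m[X10→φ2] = [645, 456, 498, 459]
r5 m[X3→φ1] = [1, 1, 1, 1]
r5 m[X12→φ0] = [11, 25, 24, 33]
r5 m[X12→φ1] = [106, 148, 184, 87]
r6 m[φ0→X10] = [645, 456, 498, 459]
r6 m[φ0→X12] = [106, 148, 184, 87]
r6 m[φ1→X3] = [1912, 3757, 3383, 3101]
r6 m[φ1→X12] = [11, 25, 24, 33]
r6 m[φ2→X10] = [8, 3, 3, 9]
r6 m[X10→φ0] = [8, 3, 3, 9]
r6 m[X10→φ2] = [645, 456, 498, 459]
r6 m[X3→φ1] = [1, 1, 1, 1]
r6 m[X12→φ0] = [11, 25, 24, 33]
r6 m[X12→φ1] = [106, 148, 184, 87]
fixed point reached at round 6
b[X12] = ⊗ incoming = [1166, 3700, 4416, 2871]

b[X12] = [1166, 3700, 4416, 2871]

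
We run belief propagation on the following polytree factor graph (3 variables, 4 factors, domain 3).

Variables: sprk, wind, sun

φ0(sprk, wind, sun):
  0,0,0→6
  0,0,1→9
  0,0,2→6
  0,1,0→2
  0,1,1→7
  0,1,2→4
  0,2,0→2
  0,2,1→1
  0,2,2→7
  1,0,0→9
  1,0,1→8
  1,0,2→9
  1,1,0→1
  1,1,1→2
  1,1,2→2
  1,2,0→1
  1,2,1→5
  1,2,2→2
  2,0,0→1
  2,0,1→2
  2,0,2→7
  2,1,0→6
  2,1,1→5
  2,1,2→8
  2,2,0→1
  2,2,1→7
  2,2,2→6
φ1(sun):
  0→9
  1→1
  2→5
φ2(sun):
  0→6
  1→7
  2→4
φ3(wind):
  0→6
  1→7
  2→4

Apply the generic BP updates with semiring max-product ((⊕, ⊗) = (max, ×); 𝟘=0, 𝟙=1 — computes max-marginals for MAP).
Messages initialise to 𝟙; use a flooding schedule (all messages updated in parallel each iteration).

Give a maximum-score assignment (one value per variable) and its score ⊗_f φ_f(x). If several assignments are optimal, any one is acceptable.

init: all messages = 𝟙 over 3 values
r1 m[φ0→sprk] = [9, 9, 8]
r1 m[φ0→wind] = [9, 8, 7]
r1 m[φ0→sun] = [9, 9, 9]
r1 m[φ1→sun] = [9, 1, 5]
r1 m[φ2→sun] = [6, 7, 4]
r1 m[φ3→wind] = [6, 7, 4]
r1 m[sprk→φ0] = [1, 1, 1]
r1 m[wind→φ0] = [1, 1, 1]
r1 m[wind→φ3] = [1, 1, 1]
r1 m[sun→φ0] = [1, 1, 1]
r1 m[sun→φ1] = [1, 1, 1]
r1 m[sun→φ2] = [1, 1, 1]
r2 m[φ0→sprk] = [9, 9, 8]
r2 m[φ0→wind] = [9, 8, 7]
r2 m[φ0→sun] = [9, 9, 9]
r2 m[φ1→sun] = [9, 1, 5]
r2 m[φ2→sun] = [6, 7, 4]
r2 m[φ3→wind] = [6, 7, 4]
r2 m[sprk→φ0] = [1, 1, 1]
r2 m[wind→φ0] = [6, 7, 4]
r2 m[wind→φ3] = [9, 8, 7]
r2 m[sun→φ0] = [54, 7, 20]
r2 m[sun→φ1] = [54, 63, 36]
r2 m[sun→φ2] = [81, 9, 45]
r3 m[φ0→sprk] = [1944, 2916, 2268]
r3 m[φ0→wind] = [486, 324, 140]
r3 m[φ0→sun] = [54, 54, 56]
r3 m[φ1→sun] = [9, 1, 5]
r3 m[φ2→sun] = [6, 7, 4]
r3 m[φ3→wind] = [6, 7, 4]
r3 m[sprk→φ0] = [1, 1, 1]
r3 m[wind→φ0] = [6, 7, 4]
r3 m[wind→φ3] = [9, 8, 7]
r3 m[sun→φ0] = [54, 7, 20]
r3 m[sun→φ1] = [54, 63, 36]
r3 m[sun→φ2] = [81, 9, 45]
r4 m[φ0→sprk] = [1944, 2916, 2268]
r4 m[φ0→wind] = [486, 324, 140]
r4 m[φ0→sun] = [54, 54, 56]
r4 m[φ1→sun] = [9, 1, 5]
r4 m[φ2→sun] = [6, 7, 4]
r4 m[φ3→wind] = [6, 7, 4]
r4 m[sprk→φ0] = [1, 1, 1]
r4 m[wind→φ0] = [6, 7, 4]
r4 m[wind→φ3] = [486, 324, 140]
r4 m[sun→φ0] = [54, 7, 20]
r4 m[sun→φ1] = [324, 378, 224]
r4 m[sun→φ2] = [486, 54, 280]
r5 m[φ0→sprk] = [1944, 2916, 2268]
r5 m[φ0→wind] = [486, 324, 140]
r5 m[φ0→sun] = [54, 54, 56]
r5 m[φ1→sun] = [9, 1, 5]
r5 m[φ2→sun] = [6, 7, 4]
r5 m[φ3→wind] = [6, 7, 4]
r5 m[sprk→φ0] = [1, 1, 1]
r5 m[wind→φ0] = [6, 7, 4]
r5 m[wind→φ3] = [486, 324, 140]
r5 m[sun→φ0] = [54, 7, 20]
r5 m[sun→φ1] = [324, 378, 224]
r5 m[sun→φ2] = [486, 54, 280]
fixed point reached at round 5
traceback from sprk: (sprk=1, wind=0, sun=0), score=2916

assignment: (sprk=1, wind=0, sun=0); score = 2916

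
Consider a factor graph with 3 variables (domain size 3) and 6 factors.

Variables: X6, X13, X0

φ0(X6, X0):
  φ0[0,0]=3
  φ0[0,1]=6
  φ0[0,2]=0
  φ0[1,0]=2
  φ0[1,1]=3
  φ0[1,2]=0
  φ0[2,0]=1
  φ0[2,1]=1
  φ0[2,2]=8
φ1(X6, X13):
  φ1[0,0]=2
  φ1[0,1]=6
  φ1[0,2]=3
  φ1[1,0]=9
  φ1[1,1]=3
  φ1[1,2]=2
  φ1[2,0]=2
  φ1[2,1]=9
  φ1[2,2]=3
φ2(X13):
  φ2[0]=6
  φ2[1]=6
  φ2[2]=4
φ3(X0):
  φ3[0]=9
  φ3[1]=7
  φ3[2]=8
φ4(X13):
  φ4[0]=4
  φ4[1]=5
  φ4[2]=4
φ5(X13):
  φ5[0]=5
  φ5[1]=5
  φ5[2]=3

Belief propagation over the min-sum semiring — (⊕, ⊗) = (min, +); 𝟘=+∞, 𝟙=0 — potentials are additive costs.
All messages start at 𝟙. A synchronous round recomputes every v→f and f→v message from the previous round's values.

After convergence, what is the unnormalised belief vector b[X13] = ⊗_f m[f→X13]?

b[X13] = [25, 27, 21]

init: all messages = 𝟙 over 3 values
r1 m[φ0→X6] = [0, 0, 1]
r1 m[φ0→X0] = [1, 1, 0]
r1 m[φ1→X6] = [2, 2, 2]
r1 m[φ1→X13] = [2, 3, 2]
r1 m[φ2→X13] = [6, 6, 4]
r1 m[φ3→X0] = [9, 7, 8]
r1 m[φ4→X13] = [4, 5, 4]
r1 m[φ5→X13] = [5, 5, 3]
r1 m[X6→φ0] = [0, 0, 0]
r1 m[X6→φ1] = [0, 0, 0]
r1 m[X13→φ1] = [0, 0, 0]
r1 m[X13→φ2] = [0, 0, 0]
r1 m[X13→φ4] = [0, 0, 0]
r1 m[X13→φ5] = [0, 0, 0]
r1 m[X0→φ0] = [0, 0, 0]
r1 m[X0→φ3] = [0, 0, 0]
r2 m[φ0→X6] = [0, 0, 1]
r2 m[φ0→X0] = [1, 1, 0]
r2 m[φ1→X6] = [2, 2, 2]
r2 m[φ1→X13] = [2, 3, 2]
r2 m[φ2→X13] = [6, 6, 4]
r2 m[φ3→X0] = [9, 7, 8]
r2 m[φ4→X13] = [4, 5, 4]
r2 m[φ5→X13] = [5, 5, 3]
r2 m[X6→φ0] = [2, 2, 2]
r2 m[X6→φ1] = [0, 0, 1]
r2 m[X13→φ1] = [15, 16, 11]
r2 m[X13→φ2] = [11, 13, 9]
r2 m[X13→φ4] = [13, 14, 9]
r2 m[X13→φ5] = [12, 14, 10]
r2 m[X0→φ0] = [9, 7, 8]
r2 m[X0→φ3] = [1, 1, 0]
r3 m[φ0→X6] = [8, 8, 8]
r3 m[φ0→X0] = [3, 3, 2]
r3 m[φ1→X6] = [14, 13, 14]
r3 m[φ1→X13] = [2, 3, 2]
r3 m[φ2→X13] = [6, 6, 4]
r3 m[φ3→X0] = [9, 7, 8]
r3 m[φ4→X13] = [4, 5, 4]
r3 m[φ5→X13] = [5, 5, 3]
r3 m[X6→φ0] = [2, 2, 2]
r3 m[X6→φ1] = [0, 0, 1]
r3 m[X13→φ1] = [15, 16, 11]
r3 m[X13→φ2] = [11, 13, 9]
r3 m[X13→φ4] = [13, 14, 9]
r3 m[X13→φ5] = [12, 14, 10]
r3 m[X0→φ0] = [9, 7, 8]
r3 m[X0→φ3] = [1, 1, 0]
r4 m[φ0→X6] = [8, 8, 8]
r4 m[φ0→X0] = [3, 3, 2]
r4 m[φ1→X6] = [14, 13, 14]
r4 m[φ1→X13] = [2, 3, 2]
r4 m[φ2→X13] = [6, 6, 4]
r4 m[φ3→X0] = [9, 7, 8]
r4 m[φ4→X13] = [4, 5, 4]
r4 m[φ5→X13] = [5, 5, 3]
r4 m[X6→φ0] = [14, 13, 14]
r4 m[X6→φ1] = [8, 8, 8]
r4 m[X13→φ1] = [15, 16, 11]
r4 m[X13→φ2] = [11, 13, 9]
r4 m[X13→φ4] = [13, 14, 9]
r4 m[X13→φ5] = [12, 14, 10]
r4 m[X0→φ0] = [9, 7, 8]
r4 m[X0→φ3] = [3, 3, 2]
r5 m[φ0→X6] = [8, 8, 8]
r5 m[φ0→X0] = [15, 15, 13]
r5 m[φ1→X6] = [14, 13, 14]
r5 m[φ1→X13] = [10, 11, 10]
r5 m[φ2→X13] = [6, 6, 4]
r5 m[φ3→X0] = [9, 7, 8]
r5 m[φ4→X13] = [4, 5, 4]
r5 m[φ5→X13] = [5, 5, 3]
r5 m[X6→φ0] = [14, 13, 14]
r5 m[X6→φ1] = [8, 8, 8]
r5 m[X13→φ1] = [15, 16, 11]
r5 m[X13→φ2] = [11, 13, 9]
r5 m[X13→φ4] = [13, 14, 9]
r5 m[X13→φ5] = [12, 14, 10]
r5 m[X0→φ0] = [9, 7, 8]
r5 m[X0→φ3] = [3, 3, 2]
r6 m[φ0→X6] = [8, 8, 8]
r6 m[φ0→X0] = [15, 15, 13]
r6 m[φ1→X6] = [14, 13, 14]
r6 m[φ1→X13] = [10, 11, 10]
r6 m[φ2→X13] = [6, 6, 4]
r6 m[φ3→X0] = [9, 7, 8]
r6 m[φ4→X13] = [4, 5, 4]
r6 m[φ5→X13] = [5, 5, 3]
r6 m[X6→φ0] = [14, 13, 14]
r6 m[X6→φ1] = [8, 8, 8]
r6 m[X13→φ1] = [15, 16, 11]
r6 m[X13→φ2] = [19, 21, 17]
r6 m[X13→φ4] = [21, 22, 17]
r6 m[X13→φ5] = [20, 22, 18]
r6 m[X0→φ0] = [9, 7, 8]
r6 m[X0→φ3] = [15, 15, 13]
r7 m[φ0→X6] = [8, 8, 8]
r7 m[φ0→X0] = [15, 15, 13]
r7 m[φ1→X6] = [14, 13, 14]
r7 m[φ1→X13] = [10, 11, 10]
r7 m[φ2→X13] = [6, 6, 4]
r7 m[φ3→X0] = [9, 7, 8]
r7 m[φ4→X13] = [4, 5, 4]
r7 m[φ5→X13] = [5, 5, 3]
r7 m[X6→φ0] = [14, 13, 14]
r7 m[X6→φ1] = [8, 8, 8]
r7 m[X13→φ1] = [15, 16, 11]
r7 m[X13→φ2] = [19, 21, 17]
r7 m[X13→φ4] = [21, 22, 17]
r7 m[X13→φ5] = [20, 22, 18]
r7 m[X0→φ0] = [9, 7, 8]
r7 m[X0→φ3] = [15, 15, 13]
fixed point reached at round 7
b[X13] = ⊗ incoming = [25, 27, 21]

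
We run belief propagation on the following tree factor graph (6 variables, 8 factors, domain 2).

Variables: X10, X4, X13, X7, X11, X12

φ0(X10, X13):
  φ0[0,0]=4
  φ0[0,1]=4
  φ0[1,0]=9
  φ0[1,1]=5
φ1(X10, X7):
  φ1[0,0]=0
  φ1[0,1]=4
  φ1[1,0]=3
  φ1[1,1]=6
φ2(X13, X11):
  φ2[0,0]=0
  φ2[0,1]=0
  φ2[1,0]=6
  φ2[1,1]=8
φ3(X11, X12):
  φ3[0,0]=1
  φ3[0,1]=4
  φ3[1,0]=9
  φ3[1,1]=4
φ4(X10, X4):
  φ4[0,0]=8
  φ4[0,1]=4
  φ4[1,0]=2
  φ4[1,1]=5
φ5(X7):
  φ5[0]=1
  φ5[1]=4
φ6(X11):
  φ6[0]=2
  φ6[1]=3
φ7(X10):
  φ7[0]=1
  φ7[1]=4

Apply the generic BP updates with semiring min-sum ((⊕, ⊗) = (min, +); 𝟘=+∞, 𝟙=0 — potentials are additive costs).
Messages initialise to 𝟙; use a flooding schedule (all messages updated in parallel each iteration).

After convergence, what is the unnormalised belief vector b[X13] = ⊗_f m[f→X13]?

b[X13] = [13, 19]

init: all messages = 𝟙 over 2 values
r1 m[φ0→X10] = [4, 5]
r1 m[φ0→X13] = [4, 4]
r1 m[φ1→X10] = [0, 3]
r1 m[φ1→X7] = [0, 4]
r1 m[φ2→X13] = [0, 6]
r1 m[φ2→X11] = [0, 0]
r1 m[φ3→X11] = [1, 4]
r1 m[φ3→X12] = [1, 4]
r1 m[φ4→X10] = [4, 2]
r1 m[φ4→X4] = [2, 4]
r1 m[φ5→X7] = [1, 4]
r1 m[φ6→X11] = [2, 3]
r1 m[φ7→X10] = [1, 4]
r1 m[X10→φ0] = [0, 0]
r1 m[X10→φ1] = [0, 0]
r1 m[X10→φ4] = [0, 0]
r1 m[X10→φ7] = [0, 0]
r1 m[X4→φ4] = [0, 0]
r1 m[X13→φ0] = [0, 0]
r1 m[X13→φ2] = [0, 0]
r1 m[X7→φ1] = [0, 0]
r1 m[X7→φ5] = [0, 0]
r1 m[X11→φ2] = [0, 0]
r1 m[X11→φ3] = [0, 0]
r1 m[X11→φ6] = [0, 0]
r1 m[X12→φ3] = [0, 0]
r2 m[φ0→X10] = [4, 5]
r2 m[φ0→X13] = [4, 4]
r2 m[φ1→X10] = [0, 3]
r2 m[φ1→X7] = [0, 4]
r2 m[φ2→X13] = [0, 6]
r2 m[φ2→X11] = [0, 0]
r2 m[φ3→X11] = [1, 4]
r2 m[φ3→X12] = [1, 4]
r2 m[φ4→X10] = [4, 2]
r2 m[φ4→X4] = [2, 4]
r2 m[φ5→X7] = [1, 4]
r2 m[φ6→X11] = [2, 3]
r2 m[φ7→X10] = [1, 4]
r2 m[X10→φ0] = [5, 9]
r2 m[X10→φ1] = [9, 11]
r2 m[X10→φ4] = [5, 12]
r2 m[X10→φ7] = [8, 10]
r2 m[X4→φ4] = [0, 0]
r2 m[X13→φ0] = [0, 6]
r2 m[X13→φ2] = [4, 4]
r2 m[X7→φ1] = [1, 4]
r2 m[X7→φ5] = [0, 4]
r2 m[X11→φ2] = [3, 7]
r2 m[X11→φ3] = [2, 3]
r2 m[X11→φ6] = [1, 4]
r2 m[X12→φ3] = [0, 0]
r3 m[φ0→X10] = [4, 9]
r3 m[φ0→X13] = [9, 9]
r3 m[φ1→X10] = [1, 4]
r3 m[φ1→X7] = [9, 13]
r3 m[φ2→X13] = [3, 9]
r3 m[φ2→X11] = [4, 4]
r3 m[φ3→X11] = [1, 4]
r3 m[φ3→X12] = [3, 6]
r3 m[φ4→X10] = [4, 2]
r3 m[φ4→X4] = [13, 9]
r3 m[φ5→X7] = [1, 4]
r3 m[φ6→X11] = [2, 3]
r3 m[φ7→X10] = [1, 4]
r3 m[X10→φ0] = [5, 9]
r3 m[X10→φ1] = [9, 11]
r3 m[X10→φ4] = [5, 12]
r3 m[X10→φ7] = [8, 10]
r3 m[X4→φ4] = [0, 0]
r3 m[X13→φ0] = [0, 6]
r3 m[X13→φ2] = [4, 4]
r3 m[X7→φ1] = [1, 4]
r3 m[X7→φ5] = [0, 4]
r3 m[X11→φ2] = [3, 7]
r3 m[X11→φ3] = [2, 3]
r3 m[X11→φ6] = [1, 4]
r3 m[X12→φ3] = [0, 0]
r4 m[φ0→X10] = [4, 9]
r4 m[φ0→X13] = [9, 9]
r4 m[φ1→X10] = [1, 4]
r4 m[φ1→X7] = [9, 13]
r4 m[φ2→X13] = [3, 9]
r4 m[φ2→X11] = [4, 4]
r4 m[φ3→X11] = [1, 4]
r4 m[φ3→X12] = [3, 6]
r4 m[φ4→X10] = [4, 2]
r4 m[φ4→X4] = [13, 9]
r4 m[φ5→X7] = [1, 4]
r4 m[φ6→X11] = [2, 3]
r4 m[φ7→X10] = [1, 4]
r4 m[X10→φ0] = [6, 10]
r4 m[X10→φ1] = [9, 15]
r4 m[X10→φ4] = [6, 17]
r4 m[X10→φ7] = [9, 15]
r4 m[X4→φ4] = [0, 0]
r4 m[X13→φ0] = [3, 9]
r4 m[X13→φ2] = [9, 9]
r4 m[X7→φ1] = [1, 4]
r4 m[X7→φ5] = [9, 13]
r4 m[X11→φ2] = [3, 7]
r4 m[X11→φ3] = [6, 7]
r4 m[X11→φ6] = [5, 8]
r4 m[X12→φ3] = [0, 0]
r5 m[φ0→X10] = [7, 12]
r5 m[φ0→X13] = [10, 10]
r5 m[φ1→X10] = [1, 4]
r5 m[φ1→X7] = [9, 13]
r5 m[φ2→X13] = [3, 9]
r5 m[φ2→X11] = [9, 9]
r5 m[φ3→X11] = [1, 4]
r5 m[φ3→X12] = [7, 10]
r5 m[φ4→X10] = [4, 2]
r5 m[φ4→X4] = [14, 10]
r5 m[φ5→X7] = [1, 4]
r5 m[φ6→X11] = [2, 3]
r5 m[φ7→X10] = [1, 4]
r5 m[X10→φ0] = [6, 10]
r5 m[X10→φ1] = [9, 15]
r5 m[X10→φ4] = [6, 17]
r5 m[X10→φ7] = [9, 15]
r5 m[X4→φ4] = [0, 0]
r5 m[X13→φ0] = [3, 9]
r5 m[X13→φ2] = [9, 9]
r5 m[X7→φ1] = [1, 4]
r5 m[X7→φ5] = [9, 13]
r5 m[X11→φ2] = [3, 7]
r5 m[X11→φ3] = [6, 7]
r5 m[X11→φ6] = [5, 8]
r5 m[X12→φ3] = [0, 0]
r6 m[φ0→X10] = [7, 12]
r6 m[φ0→X13] = [10, 10]
r6 m[φ1→X10] = [1, 4]
r6 m[φ1→X7] = [9, 13]
r6 m[φ2→X13] = [3, 9]
r6 m[φ2→X11] = [9, 9]
r6 m[φ3→X11] = [1, 4]
r6 m[φ3→X12] = [7, 10]
r6 m[φ4→X10] = [4, 2]
r6 m[φ4→X4] = [14, 10]
r6 m[φ5→X7] = [1, 4]
r6 m[φ6→X11] = [2, 3]
r6 m[φ7→X10] = [1, 4]
r6 m[X10→φ0] = [6, 10]
r6 m[X10→φ1] = [12, 18]
r6 m[X10→φ4] = [9, 20]
r6 m[X10→φ7] = [12, 18]
r6 m[X4→φ4] = [0, 0]
r6 m[X13→φ0] = [3, 9]
r6 m[X13→φ2] = [10, 10]
r6 m[X7→φ1] = [1, 4]
r6 m[X7→φ5] = [9, 13]
r6 m[X11→φ2] = [3, 7]
r6 m[X11→φ3] = [11, 12]
r6 m[X11→φ6] = [10, 13]
r6 m[X12→φ3] = [0, 0]
r7 m[φ0→X10] = [7, 12]
r7 m[φ0→X13] = [10, 10]
r7 m[φ1→X10] = [1, 4]
r7 m[φ1→X7] = [12, 16]
r7 m[φ2→X13] = [3, 9]
r7 m[φ2→X11] = [10, 10]
r7 m[φ3→X11] = [1, 4]
r7 m[φ3→X12] = [12, 15]
r7 m[φ4→X10] = [4, 2]
r7 m[φ4→X4] = [17, 13]
r7 m[φ5→X7] = [1, 4]
r7 m[φ6→X11] = [2, 3]
r7 m[φ7→X10] = [1, 4]
r7 m[X10→φ0] = [6, 10]
r7 m[X10→φ1] = [12, 18]
r7 m[X10→φ4] = [9, 20]
r7 m[X10→φ7] = [12, 18]
r7 m[X4→φ4] = [0, 0]
r7 m[X13→φ0] = [3, 9]
r7 m[X13→φ2] = [10, 10]
r7 m[X7→φ1] = [1, 4]
r7 m[X7→φ5] = [9, 13]
r7 m[X11→φ2] = [3, 7]
r7 m[X11→φ3] = [11, 12]
r7 m[X11→φ6] = [10, 13]
r7 m[X12→φ3] = [0, 0]
r8 m[φ0→X10] = [7, 12]
r8 m[φ0→X13] = [10, 10]
r8 m[φ1→X10] = [1, 4]
r8 m[φ1→X7] = [12, 16]
r8 m[φ2→X13] = [3, 9]
r8 m[φ2→X11] = [10, 10]
r8 m[φ3→X11] = [1, 4]
r8 m[φ3→X12] = [12, 15]
r8 m[φ4→X10] = [4, 2]
r8 m[φ4→X4] = [17, 13]
r8 m[φ5→X7] = [1, 4]
r8 m[φ6→X11] = [2, 3]
r8 m[φ7→X10] = [1, 4]
r8 m[X10→φ0] = [6, 10]
r8 m[X10→φ1] = [12, 18]
r8 m[X10→φ4] = [9, 20]
r8 m[X10→φ7] = [12, 18]
r8 m[X4→φ4] = [0, 0]
r8 m[X13→φ0] = [3, 9]
r8 m[X13→φ2] = [10, 10]
r8 m[X7→φ1] = [1, 4]
r8 m[X7→φ5] = [12, 16]
r8 m[X11→φ2] = [3, 7]
r8 m[X11→φ3] = [12, 13]
r8 m[X11→φ6] = [11, 14]
r8 m[X12→φ3] = [0, 0]
r9 m[φ0→X10] = [7, 12]
r9 m[φ0→X13] = [10, 10]
r9 m[φ1→X10] = [1, 4]
r9 m[φ1→X7] = [12, 16]
r9 m[φ2→X13] = [3, 9]
r9 m[φ2→X11] = [10, 10]
r9 m[φ3→X11] = [1, 4]
r9 m[φ3→X12] = [13, 16]
r9 m[φ4→X10] = [4, 2]
r9 m[φ4→X4] = [17, 13]
r9 m[φ5→X7] = [1, 4]
r9 m[φ6→X11] = [2, 3]
r9 m[φ7→X10] = [1, 4]
r9 m[X10→φ0] = [6, 10]
r9 m[X10→φ1] = [12, 18]
r9 m[X10→φ4] = [9, 20]
r9 m[X10→φ7] = [12, 18]
r9 m[X4→φ4] = [0, 0]
r9 m[X13→φ0] = [3, 9]
r9 m[X13→φ2] = [10, 10]
r9 m[X7→φ1] = [1, 4]
r9 m[X7→φ5] = [12, 16]
r9 m[X11→φ2] = [3, 7]
r9 m[X11→φ3] = [12, 13]
r9 m[X11→φ6] = [11, 14]
r9 m[X12→φ3] = [0, 0]
r10 m[φ0→X10] = [7, 12]
r10 m[φ0→X13] = [10, 10]
r10 m[φ1→X10] = [1, 4]
r10 m[φ1→X7] = [12, 16]
r10 m[φ2→X13] = [3, 9]
r10 m[φ2→X11] = [10, 10]
r10 m[φ3→X11] = [1, 4]
r10 m[φ3→X12] = [13, 16]
r10 m[φ4→X10] = [4, 2]
r10 m[φ4→X4] = [17, 13]
r10 m[φ5→X7] = [1, 4]
r10 m[φ6→X11] = [2, 3]
r10 m[φ7→X10] = [1, 4]
r10 m[X10→φ0] = [6, 10]
r10 m[X10→φ1] = [12, 18]
r10 m[X10→φ4] = [9, 20]
r10 m[X10→φ7] = [12, 18]
r10 m[X4→φ4] = [0, 0]
r10 m[X13→φ0] = [3, 9]
r10 m[X13→φ2] = [10, 10]
r10 m[X7→φ1] = [1, 4]
r10 m[X7→φ5] = [12, 16]
r10 m[X11→φ2] = [3, 7]
r10 m[X11→φ3] = [12, 13]
r10 m[X11→φ6] = [11, 14]
r10 m[X12→φ3] = [0, 0]
fixed point reached at round 10
b[X13] = ⊗ incoming = [13, 19]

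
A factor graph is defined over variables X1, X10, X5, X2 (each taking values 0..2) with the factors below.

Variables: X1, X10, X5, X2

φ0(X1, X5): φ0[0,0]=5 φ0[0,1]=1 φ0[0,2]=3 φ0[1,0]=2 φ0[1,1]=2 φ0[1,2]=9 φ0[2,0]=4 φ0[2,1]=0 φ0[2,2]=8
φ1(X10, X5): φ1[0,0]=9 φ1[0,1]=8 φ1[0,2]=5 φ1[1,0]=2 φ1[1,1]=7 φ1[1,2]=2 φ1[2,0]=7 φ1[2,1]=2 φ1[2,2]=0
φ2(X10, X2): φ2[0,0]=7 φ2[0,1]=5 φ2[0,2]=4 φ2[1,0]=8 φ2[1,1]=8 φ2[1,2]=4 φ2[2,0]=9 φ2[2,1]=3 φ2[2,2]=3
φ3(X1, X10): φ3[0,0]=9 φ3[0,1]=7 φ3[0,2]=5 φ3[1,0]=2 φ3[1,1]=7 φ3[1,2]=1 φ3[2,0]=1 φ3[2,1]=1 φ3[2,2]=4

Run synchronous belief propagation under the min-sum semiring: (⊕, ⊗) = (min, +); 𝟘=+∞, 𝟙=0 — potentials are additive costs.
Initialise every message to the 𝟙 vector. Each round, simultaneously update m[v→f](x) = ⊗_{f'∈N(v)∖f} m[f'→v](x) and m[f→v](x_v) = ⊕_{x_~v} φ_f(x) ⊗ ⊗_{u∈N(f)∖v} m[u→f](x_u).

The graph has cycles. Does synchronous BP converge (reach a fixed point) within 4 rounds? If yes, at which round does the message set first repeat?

init: all messages = 𝟙 over 3 values
r1 m[φ0→X1] = [1, 2, 0]
r1 m[φ0→X5] = [2, 0, 3]
r1 m[φ1→X10] = [5, 2, 0]
r1 m[φ1→X5] = [2, 2, 0]
r1 m[φ2→X10] = [4, 4, 3]
r1 m[φ2→X2] = [7, 3, 3]
r1 m[φ3→X1] = [5, 1, 1]
r1 m[φ3→X10] = [1, 1, 1]
r1 m[X1→φ0] = [0, 0, 0]
r1 m[X1→φ3] = [0, 0, 0]
r1 m[X10→φ1] = [0, 0, 0]
r1 m[X10→φ2] = [0, 0, 0]
r1 m[X10→φ3] = [0, 0, 0]
r1 m[X5→φ0] = [0, 0, 0]
r1 m[X5→φ1] = [0, 0, 0]
r1 m[X2→φ2] = [0, 0, 0]
r2 m[φ0→X1] = [1, 2, 0]
r2 m[φ0→X5] = [2, 0, 3]
r2 m[φ1→X10] = [5, 2, 0]
r2 m[φ1→X5] = [2, 2, 0]
r2 m[φ2→X10] = [4, 4, 3]
r2 m[φ2→X2] = [7, 3, 3]
r2 m[φ3→X1] = [5, 1, 1]
r2 m[φ3→X10] = [1, 1, 1]
r2 m[X1→φ0] = [5, 1, 1]
r2 m[X1→φ3] = [1, 2, 0]
r2 m[X10→φ1] = [5, 5, 4]
r2 m[X10→φ2] = [6, 3, 1]
r2 m[X10→φ3] = [9, 6, 3]
r2 m[X5→φ0] = [2, 2, 0]
r2 m[X5→φ1] = [2, 0, 3]
r2 m[X2→φ2] = [0, 0, 0]
r3 m[φ0→X1] = [3, 4, 2]
r3 m[φ0→X5] = [3, 1, 8]
r3 m[φ1→X10] = [8, 4, 2]
r3 m[φ1→X5] = [7, 6, 4]
r3 m[φ2→X10] = [4, 4, 3]
r3 m[φ2→X2] = [10, 4, 4]
r3 m[φ3→X1] = [8, 4, 7]
r3 m[φ3→X10] = [1, 1, 3]
r3 m[X1→φ0] = [5, 1, 1]
r3 m[X1→φ3] = [1, 2, 0]
r3 m[X10→φ1] = [5, 5, 4]
r3 m[X10→φ2] = [6, 3, 1]
r3 m[X10→φ3] = [9, 6, 3]
r3 m[X5→φ0] = [2, 2, 0]
r3 m[X5→φ1] = [2, 0, 3]
r3 m[X2→φ2] = [0, 0, 0]
r4 m[φ0→X1] = [3, 4, 2]
r4 m[φ0→X5] = [3, 1, 8]
r4 m[φ1→X10] = [8, 4, 2]
r4 m[φ1→X5] = [7, 6, 4]
r4 m[φ2→X10] = [4, 4, 3]
r4 m[φ2→X2] = [10, 4, 4]
r4 m[φ3→X1] = [8, 4, 7]
r4 m[φ3→X10] = [1, 1, 3]
r4 m[X1→φ0] = [8, 4, 7]
r4 m[X1→φ3] = [3, 4, 2]
r4 m[X10→φ1] = [5, 5, 6]
r4 m[X10→φ2] = [9, 5, 5]
r4 m[X10→φ3] = [12, 8, 5]
r4 m[X5→φ0] = [7, 6, 4]
r4 m[X5→φ1] = [3, 1, 8]
r4 m[X2→φ2] = [0, 0, 0]
no fixed point within 4 rounds

NOT CONVERGED within 4 rounds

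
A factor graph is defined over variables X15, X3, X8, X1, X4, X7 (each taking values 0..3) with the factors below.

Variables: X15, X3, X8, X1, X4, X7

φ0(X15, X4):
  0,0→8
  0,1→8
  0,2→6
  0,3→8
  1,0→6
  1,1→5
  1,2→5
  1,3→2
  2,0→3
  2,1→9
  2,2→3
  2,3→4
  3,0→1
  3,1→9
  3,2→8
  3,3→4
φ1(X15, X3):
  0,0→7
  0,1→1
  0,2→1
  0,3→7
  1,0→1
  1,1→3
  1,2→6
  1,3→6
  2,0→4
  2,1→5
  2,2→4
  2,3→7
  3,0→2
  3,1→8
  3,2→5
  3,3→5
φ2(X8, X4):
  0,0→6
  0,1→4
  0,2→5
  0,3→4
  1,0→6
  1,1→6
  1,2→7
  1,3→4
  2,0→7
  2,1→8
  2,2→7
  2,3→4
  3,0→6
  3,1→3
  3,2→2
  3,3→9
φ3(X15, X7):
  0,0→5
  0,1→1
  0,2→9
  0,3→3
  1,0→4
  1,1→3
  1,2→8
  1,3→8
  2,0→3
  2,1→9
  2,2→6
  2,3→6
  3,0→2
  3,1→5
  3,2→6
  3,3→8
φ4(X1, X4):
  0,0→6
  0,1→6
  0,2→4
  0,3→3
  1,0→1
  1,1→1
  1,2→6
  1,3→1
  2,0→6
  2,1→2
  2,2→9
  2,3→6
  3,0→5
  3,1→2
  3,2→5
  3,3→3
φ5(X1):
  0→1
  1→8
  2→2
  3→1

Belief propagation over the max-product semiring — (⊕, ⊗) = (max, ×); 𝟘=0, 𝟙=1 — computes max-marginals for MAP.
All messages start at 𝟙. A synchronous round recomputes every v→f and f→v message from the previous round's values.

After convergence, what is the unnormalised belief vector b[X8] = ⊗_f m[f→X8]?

b[X8] = [122880, 172032, 172032, 54432]

init: all messages = 𝟙 over 4 values
r1 m[φ0→X15] = [8, 6, 9, 9]
r1 m[φ0→X4] = [8, 9, 8, 8]
r1 m[φ1→X15] = [7, 6, 7, 8]
r1 m[φ1→X3] = [7, 8, 6, 7]
r1 m[φ2→X8] = [6, 7, 8, 9]
r1 m[φ2→X4] = [7, 8, 7, 9]
r1 m[φ3→X15] = [9, 8, 9, 8]
r1 m[φ3→X7] = [5, 9, 9, 8]
r1 m[φ4→X1] = [6, 6, 9, 5]
r1 m[φ4→X4] = [6, 6, 9, 6]
r1 m[φ5→X1] = [1, 8, 2, 1]
r1 m[X15→φ0] = [1, 1, 1, 1]
r1 m[X15→φ1] = [1, 1, 1, 1]
r1 m[X15→φ3] = [1, 1, 1, 1]
r1 m[X3→φ1] = [1, 1, 1, 1]
r1 m[X8→φ2] = [1, 1, 1, 1]
r1 m[X1→φ4] = [1, 1, 1, 1]
r1 m[X1→φ5] = [1, 1, 1, 1]
r1 m[X4→φ0] = [1, 1, 1, 1]
r1 m[X4→φ2] = [1, 1, 1, 1]
r1 m[X4→φ4] = [1, 1, 1, 1]
r1 m[X7→φ3] = [1, 1, 1, 1]
r2 m[φ0→X15] = [8, 6, 9, 9]
r2 m[φ0→X4] = [8, 9, 8, 8]
r2 m[φ1→X15] = [7, 6, 7, 8]
r2 m[φ1→X3] = [7, 8, 6, 7]
r2 m[φ2→X8] = [6, 7, 8, 9]
r2 m[φ2→X4] = [7, 8, 7, 9]
r2 m[φ3→X15] = [9, 8, 9, 8]
r2 m[φ3→X7] = [5, 9, 9, 8]
r2 m[φ4→X1] = [6, 6, 9, 5]
r2 m[φ4→X4] = [6, 6, 9, 6]
r2 m[φ5→X1] = [1, 8, 2, 1]
r2 m[X15→φ0] = [63, 48, 63, 64]
r2 m[X15→φ1] = [72, 48, 81, 72]
r2 m[X15→φ3] = [56, 36, 63, 72]
r2 m[X3→φ1] = [1, 1, 1, 1]
r2 m[X8→φ2] = [1, 1, 1, 1]
r2 m[X1→φ4] = [1, 8, 2, 1]
r2 m[X1→φ5] = [6, 6, 9, 5]
r2 m[X4→φ0] = [42, 48, 63, 54]
r2 m[X4→φ2] = [48, 54, 72, 48]
r2 m[X4→φ4] = [56, 72, 56, 72]
r2 m[X7→φ3] = [1, 1, 1, 1]
r3 m[φ0→X15] = [432, 315, 432, 504]
r3 m[φ0→X4] = [504, 576, 512, 504]
r3 m[φ1→X15] = [7, 6, 7, 8]
r3 m[φ1→X3] = [504, 576, 360, 567]
r3 m[φ2→X8] = [360, 504, 504, 432]
r3 m[φ2→X4] = [7, 8, 7, 9]
r3 m[φ3→X15] = [9, 8, 9, 8]
r3 m[φ3→X7] = [280, 567, 504, 576]
r3 m[φ4→X1] = [432, 336, 504, 280]
r3 m[φ4→X4] = [12, 8, 48, 12]
r3 m[φ5→X1] = [1, 8, 2, 1]
r3 m[X15→φ0] = [63, 48, 63, 64]
r3 m[X15→φ1] = [72, 48, 81, 72]
r3 m[X15→φ3] = [56, 36, 63, 72]
r3 m[X3→φ1] = [1, 1, 1, 1]
r3 m[X8→φ2] = [1, 1, 1, 1]
r3 m[X1→φ4] = [1, 8, 2, 1]
r3 m[X1→φ5] = [6, 6, 9, 5]
r3 m[X4→φ0] = [42, 48, 63, 54]
r3 m[X4→φ2] = [48, 54, 72, 48]
r3 m[X4→φ4] = [56, 72, 56, 72]
r3 m[X7→φ3] = [1, 1, 1, 1]
r4 m[φ0→X15] = [432, 315, 432, 504]
r4 m[φ0→X4] = [504, 576, 512, 504]
r4 m[φ1→X15] = [7, 6, 7, 8]
r4 m[φ1→X3] = [504, 576, 360, 567]
r4 m[φ2→X8] = [360, 504, 504, 432]
r4 m[φ2→X4] = [7, 8, 7, 9]
r4 m[φ3→X15] = [9, 8, 9, 8]
r4 m[φ3→X7] = [280, 567, 504, 576]
r4 m[φ4→X1] = [432, 336, 504, 280]
r4 m[φ4→X4] = [12, 8, 48, 12]
r4 m[φ5→X1] = [1, 8, 2, 1]
r4 m[X15→φ0] = [63, 48, 63, 64]
r4 m[X15→φ1] = [3888, 2520, 3888, 4032]
r4 m[X15→φ3] = [3024, 1890, 3024, 4032]
r4 m[X3→φ1] = [1, 1, 1, 1]
r4 m[X8→φ2] = [1, 1, 1, 1]
r4 m[X1→φ4] = [1, 8, 2, 1]
r4 m[X1→φ5] = [432, 336, 504, 280]
r4 m[X4→φ0] = [84, 64, 336, 108]
r4 m[X4→φ2] = [6048, 4608, 24576, 6048]
r4 m[X4→φ4] = [3528, 4608, 3584, 4536]
r4 m[X7→φ3] = [1, 1, 1, 1]
r5 m[φ0→X15] = [2016, 1680, 1008, 2688]
r5 m[φ0→X4] = [504, 576, 512, 504]
r5 m[φ1→X15] = [7, 6, 7, 8]
r5 m[φ1→X3] = [27216, 32256, 20160, 27216]
r5 m[φ2→X8] = [122880, 172032, 172032, 54432]
r5 m[φ2→X4] = [7, 8, 7, 9]
r5 m[φ3→X15] = [9, 8, 9, 8]
r5 m[φ3→X7] = [15120, 27216, 27216, 32256]
r5 m[φ4→X1] = [27648, 21504, 32256, 17920]
r5 m[φ4→X4] = [12, 8, 48, 12]
r5 m[φ5→X1] = [1, 8, 2, 1]
r5 m[X15→φ0] = [63, 48, 63, 64]
r5 m[X15→φ1] = [3888, 2520, 3888, 4032]
r5 m[X15→φ3] = [3024, 1890, 3024, 4032]
r5 m[X3→φ1] = [1, 1, 1, 1]
r5 m[X8→φ2] = [1, 1, 1, 1]
r5 m[X1→φ4] = [1, 8, 2, 1]
r5 m[X1→φ5] = [432, 336, 504, 280]
r5 m[X4→φ0] = [84, 64, 336, 108]
r5 m[X4→φ2] = [6048, 4608, 24576, 6048]
r5 m[X4→φ4] = [3528, 4608, 3584, 4536]
r5 m[X7→φ3] = [1, 1, 1, 1]
r6 m[φ0→X15] = [2016, 1680, 1008, 2688]
r6 m[φ0→X4] = [504, 576, 512, 504]
r6 m[φ1→X15] = [7, 6, 7, 8]
r6 m[φ1→X3] = [27216, 32256, 20160, 27216]
r6 m[φ2→X8] = [122880, 172032, 172032, 54432]
r6 m[φ2→X4] = [7, 8, 7, 9]
r6 m[φ3→X15] = [9, 8, 9, 8]
r6 m[φ3→X7] = [15120, 27216, 27216, 32256]
r6 m[φ4→X1] = [27648, 21504, 32256, 17920]
r6 m[φ4→X4] = [12, 8, 48, 12]
r6 m[φ5→X1] = [1, 8, 2, 1]
r6 m[X15→φ0] = [63, 48, 63, 64]
r6 m[X15→φ1] = [18144, 13440, 9072, 21504]
r6 m[X15→φ3] = [14112, 10080, 7056, 21504]
r6 m[X3→φ1] = [1, 1, 1, 1]
r6 m[X8→φ2] = [1, 1, 1, 1]
r6 m[X1→φ4] = [1, 8, 2, 1]
r6 m[X1→φ5] = [27648, 21504, 32256, 17920]
r6 m[X4→φ0] = [84, 64, 336, 108]
r6 m[X4→φ2] = [6048, 4608, 24576, 6048]
r6 m[X4→φ4] = [3528, 4608, 3584, 4536]
r6 m[X7→φ3] = [1, 1, 1, 1]
r7 m[φ0→X15] = [2016, 1680, 1008, 2688]
r7 m[φ0→X4] = [504, 576, 512, 504]
r7 m[φ1→X15] = [7, 6, 7, 8]
r7 m[φ1→X3] = [127008, 172032, 107520, 127008]
r7 m[φ2→X8] = [122880, 172032, 172032, 54432]
r7 m[φ2→X4] = [7, 8, 7, 9]
r7 m[φ3→X15] = [9, 8, 9, 8]
r7 m[φ3→X7] = [70560, 107520, 129024, 172032]
r7 m[φ4→X1] = [27648, 21504, 32256, 17920]
r7 m[φ4→X4] = [12, 8, 48, 12]
r7 m[φ5→X1] = [1, 8, 2, 1]
r7 m[X15→φ0] = [63, 48, 63, 64]
r7 m[X15→φ1] = [18144, 13440, 9072, 21504]
r7 m[X15→φ3] = [14112, 10080, 7056, 21504]
r7 m[X3→φ1] = [1, 1, 1, 1]
r7 m[X8→φ2] = [1, 1, 1, 1]
r7 m[X1→φ4] = [1, 8, 2, 1]
r7 m[X1→φ5] = [27648, 21504, 32256, 17920]
r7 m[X4→φ0] = [84, 64, 336, 108]
r7 m[X4→φ2] = [6048, 4608, 24576, 6048]
r7 m[X4→φ4] = [3528, 4608, 3584, 4536]
r7 m[X7→φ3] = [1, 1, 1, 1]
r8 m[φ0→X15] = [2016, 1680, 1008, 2688]
r8 m[φ0→X4] = [504, 576, 512, 504]
r8 m[φ1→X15] = [7, 6, 7, 8]
r8 m[φ1→X3] = [127008, 172032, 107520, 127008]
r8 m[φ2→X8] = [122880, 172032, 172032, 54432]
r8 m[φ2→X4] = [7, 8, 7, 9]
r8 m[φ3→X15] = [9, 8, 9, 8]
r8 m[φ3→X7] = [70560, 107520, 129024, 172032]
r8 m[φ4→X1] = [27648, 21504, 32256, 17920]
r8 m[φ4→X4] = [12, 8, 48, 12]
r8 m[φ5→X1] = [1, 8, 2, 1]
r8 m[X15→φ0] = [63, 48, 63, 64]
r8 m[X15→φ1] = [18144, 13440, 9072, 21504]
r8 m[X15→φ3] = [14112, 10080, 7056, 21504]
r8 m[X3→φ1] = [1, 1, 1, 1]
r8 m[X8→φ2] = [1, 1, 1, 1]
r8 m[X1→φ4] = [1, 8, 2, 1]
r8 m[X1→φ5] = [27648, 21504, 32256, 17920]
r8 m[X4→φ0] = [84, 64, 336, 108]
r8 m[X4→φ2] = [6048, 4608, 24576, 6048]
r8 m[X4→φ4] = [3528, 4608, 3584, 4536]
r8 m[X7→φ3] = [1, 1, 1, 1]
fixed point reached at round 8
b[X8] = ⊗ incoming = [122880, 172032, 172032, 54432]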